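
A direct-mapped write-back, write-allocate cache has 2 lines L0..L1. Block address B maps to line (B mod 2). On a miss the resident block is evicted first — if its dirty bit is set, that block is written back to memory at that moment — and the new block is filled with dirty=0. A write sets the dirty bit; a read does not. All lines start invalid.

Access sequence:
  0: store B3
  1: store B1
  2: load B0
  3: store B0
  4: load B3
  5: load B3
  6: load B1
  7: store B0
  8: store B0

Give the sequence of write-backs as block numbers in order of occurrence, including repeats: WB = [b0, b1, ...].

WB = [3, 1]

  0 | W B3 → L1 miss [D]
  1 | W B1 → L1 miss wb→B3 [D]
  2 | R B0 → L0 miss [-]
  3 | W B0 → L0 hit [D]
  4 | R B3 → L1 miss wb→B1 [-]
  5 | R B3 → L1 hit [-]
  6 | R B1 → L1 miss [-]
  7 | W B0 → L0 hit [D]
  8 | W B0 → L0 hit [D]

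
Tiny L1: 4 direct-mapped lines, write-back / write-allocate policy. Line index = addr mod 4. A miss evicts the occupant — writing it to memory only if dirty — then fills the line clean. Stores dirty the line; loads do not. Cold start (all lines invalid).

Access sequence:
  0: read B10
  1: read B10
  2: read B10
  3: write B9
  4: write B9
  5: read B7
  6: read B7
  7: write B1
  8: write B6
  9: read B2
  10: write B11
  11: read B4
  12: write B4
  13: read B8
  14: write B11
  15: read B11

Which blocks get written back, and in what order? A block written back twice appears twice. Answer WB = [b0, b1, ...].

WB = [9, 6, 4]

0: R B10 → L2 miss [-]
1: R B10 → L2 hit [-]
2: R B10 → L2 hit [-]
3: W B9 → L1 miss [D]
4: W B9 → L1 hit [D]
5: R B7 → L3 miss [-]
6: R B7 → L3 hit [-]
7: W B1 → L1 miss wb→B9 [D]
8: W B6 → L2 miss [D]
9: R B2 → L2 miss wb→B6 [-]
10: W B11 → L3 miss [D]
11: R B4 → L0 miss [-]
12: W B4 → L0 hit [D]
13: R B8 → L0 miss wb→B4 [-]
14: W B11 → L3 hit [D]
15: R B11 → L3 hit [D]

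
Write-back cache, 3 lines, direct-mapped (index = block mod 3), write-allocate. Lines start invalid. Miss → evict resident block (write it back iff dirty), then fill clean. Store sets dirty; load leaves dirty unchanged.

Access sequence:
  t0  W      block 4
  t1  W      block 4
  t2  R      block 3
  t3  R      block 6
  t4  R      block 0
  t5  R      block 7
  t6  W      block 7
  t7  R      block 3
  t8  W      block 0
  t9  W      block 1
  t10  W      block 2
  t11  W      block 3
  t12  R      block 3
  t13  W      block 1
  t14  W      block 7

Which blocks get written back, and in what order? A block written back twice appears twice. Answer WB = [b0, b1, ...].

0: W B4 → L1 miss [D]
1: W B4 → L1 hit [D]
2: R B3 → L0 miss [-]
3: R B6 → L0 miss [-]
4: R B0 → L0 miss [-]
5: R B7 → L1 miss wb→B4 [-]
6: W B7 → L1 hit [D]
7: R B3 → L0 miss [-]
8: W B0 → L0 miss [D]
9: W B1 → L1 miss wb→B7 [D]
10: W B2 → L2 miss [D]
11: W B3 → L0 miss wb→B0 [D]
12: R B3 → L0 hit [D]
13: W B1 → L1 hit [D]
14: W B7 → L1 miss wb→B1 [D]

WB = [4, 7, 0, 1]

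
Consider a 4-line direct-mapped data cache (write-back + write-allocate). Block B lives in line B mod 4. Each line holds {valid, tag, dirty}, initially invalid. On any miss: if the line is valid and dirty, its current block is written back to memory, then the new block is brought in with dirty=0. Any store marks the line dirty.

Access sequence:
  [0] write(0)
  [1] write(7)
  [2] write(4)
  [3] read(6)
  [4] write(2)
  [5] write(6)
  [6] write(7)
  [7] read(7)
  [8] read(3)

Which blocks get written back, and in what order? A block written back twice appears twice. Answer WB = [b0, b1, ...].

WB = [0, 2, 7]

0: W B0 -> L0 miss  d=D]
1: W B7 -> L3 miss  d=D]
2: W B4 -> L0 miss wb->B0  d=D]
3: R B6 -> L2 miss  d=-]
4: W B2 -> L2 miss  d=D]
5: W B6 -> L2 miss wb->B2  d=D]
6: W B7 -> L3 hit  d=D]
7: R B7 -> L3 hit  d=D]
8: R B3 -> L3 miss wb->B7  d=-]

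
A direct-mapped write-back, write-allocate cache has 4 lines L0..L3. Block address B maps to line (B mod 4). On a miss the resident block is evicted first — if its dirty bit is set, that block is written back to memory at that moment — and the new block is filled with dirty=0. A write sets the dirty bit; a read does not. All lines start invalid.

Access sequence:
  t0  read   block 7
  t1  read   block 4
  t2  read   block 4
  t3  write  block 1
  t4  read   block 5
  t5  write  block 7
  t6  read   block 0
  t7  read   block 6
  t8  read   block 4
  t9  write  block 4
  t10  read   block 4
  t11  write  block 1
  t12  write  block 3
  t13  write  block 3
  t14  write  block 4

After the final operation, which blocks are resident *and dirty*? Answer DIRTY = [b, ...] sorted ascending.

0: R B7 -> L3 miss  d=-]
1: R B4 -> L0 miss  d=-]
2: R B4 -> L0 hit  d=-]
3: W B1 -> L1 miss  d=D]
4: R B5 -> L1 miss wb->B1  d=-]
5: W B7 -> L3 hit  d=D]
6: R B0 -> L0 miss  d=-]
7: R B6 -> L2 miss  d=-]
8: R B4 -> L0 miss  d=-]
9: W B4 -> L0 hit  d=D]
10: R B4 -> L0 hit  d=D]
11: W B1 -> L1 miss  d=D]
12: W B3 -> L3 miss wb->B7  d=D]
13: W B3 -> L3 hit  d=D]
14: W B4 -> L0 hit  d=D]

DIRTY = [1, 3, 4]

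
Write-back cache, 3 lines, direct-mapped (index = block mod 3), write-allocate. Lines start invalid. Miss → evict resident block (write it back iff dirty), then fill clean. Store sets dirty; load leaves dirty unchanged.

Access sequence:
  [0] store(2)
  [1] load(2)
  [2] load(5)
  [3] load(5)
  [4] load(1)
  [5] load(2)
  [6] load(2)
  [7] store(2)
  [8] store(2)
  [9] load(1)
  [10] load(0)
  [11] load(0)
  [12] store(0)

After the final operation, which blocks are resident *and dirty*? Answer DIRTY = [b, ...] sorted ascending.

DIRTY = [0, 2]

0: W B2 → L2 miss [D]
1: R B2 → L2 hit [D]
2: R B5 → L2 miss wb→B2 [-]
3: R B5 → L2 hit [-]
4: R B1 → L1 miss [-]
5: R B2 → L2 miss [-]
6: R B2 → L2 hit [-]
7: W B2 → L2 hit [D]
8: W B2 → L2 hit [D]
9: R B1 → L1 hit [-]
10: R B0 → L0 miss [-]
11: R B0 → L0 hit [-]
12: W B0 → L0 hit [D]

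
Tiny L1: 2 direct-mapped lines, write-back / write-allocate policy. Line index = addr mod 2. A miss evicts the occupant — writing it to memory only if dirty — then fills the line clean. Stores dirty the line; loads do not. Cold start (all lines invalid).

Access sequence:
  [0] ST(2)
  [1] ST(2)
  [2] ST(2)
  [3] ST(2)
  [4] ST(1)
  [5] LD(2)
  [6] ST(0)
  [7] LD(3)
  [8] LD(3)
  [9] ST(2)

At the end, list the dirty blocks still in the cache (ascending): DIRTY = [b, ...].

DIRTY = [2]

0: W B2 → L0 miss [D]
1: W B2 → L0 hit [D]
2: W B2 → L0 hit [D]
3: W B2 → L0 hit [D]
4: W B1 → L1 miss [D]
5: R B2 → L0 hit [D]
6: W B0 → L0 miss wb→B2 [D]
7: R B3 → L1 miss wb→B1 [-]
8: R B3 → L1 hit [-]
9: W B2 → L0 miss wb→B0 [D]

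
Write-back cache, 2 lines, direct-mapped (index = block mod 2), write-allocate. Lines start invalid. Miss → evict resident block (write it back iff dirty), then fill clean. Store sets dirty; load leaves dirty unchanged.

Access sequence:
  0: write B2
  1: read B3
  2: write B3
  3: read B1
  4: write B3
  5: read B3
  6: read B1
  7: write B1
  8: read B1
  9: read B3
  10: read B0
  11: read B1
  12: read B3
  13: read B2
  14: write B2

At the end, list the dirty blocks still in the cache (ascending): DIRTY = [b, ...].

  0 | W B2 → L0 miss [D]
  1 | R B3 → L1 miss [-]
  2 | W B3 → L1 hit [D]
  3 | R B1 → L1 miss wb→B3 [-]
  4 | W B3 → L1 miss [D]
  5 | R B3 → L1 hit [D]
  6 | R B1 → L1 miss wb→B3 [-]
  7 | W B1 → L1 hit [D]
  8 | R B1 → L1 hit [D]
  9 | R B3 → L1 miss wb→B1 [-]
  10 | R B0 → L0 miss wb→B2 [-]
  11 | R B1 → L1 miss [-]
  12 | R B3 → L1 miss [-]
  13 | R B2 → L0 miss [-]
  14 | W B2 → L0 hit [D]

DIRTY = [2]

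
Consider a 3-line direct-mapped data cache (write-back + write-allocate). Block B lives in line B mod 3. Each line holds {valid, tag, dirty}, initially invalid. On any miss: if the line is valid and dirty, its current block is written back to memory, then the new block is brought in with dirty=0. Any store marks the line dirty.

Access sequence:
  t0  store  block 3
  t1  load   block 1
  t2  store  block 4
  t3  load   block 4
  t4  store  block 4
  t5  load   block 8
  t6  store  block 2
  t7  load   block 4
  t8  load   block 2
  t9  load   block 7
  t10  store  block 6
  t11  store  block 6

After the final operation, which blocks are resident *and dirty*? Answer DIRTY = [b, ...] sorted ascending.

  0 | W B3 → L0 miss [D]
  1 | R B1 → L1 miss [-]
  2 | W B4 → L1 miss [D]
  3 | R B4 → L1 hit [D]
  4 | W B4 → L1 hit [D]
  5 | R B8 → L2 miss [-]
  6 | W B2 → L2 miss [D]
  7 | R B4 → L1 hit [D]
  8 | R B2 → L2 hit [D]
  9 | R B7 → L1 miss wb→B4 [-]
  10 | W B6 → L0 miss wb→B3 [D]
  11 | W B6 → L0 hit [D]

DIRTY = [2, 6]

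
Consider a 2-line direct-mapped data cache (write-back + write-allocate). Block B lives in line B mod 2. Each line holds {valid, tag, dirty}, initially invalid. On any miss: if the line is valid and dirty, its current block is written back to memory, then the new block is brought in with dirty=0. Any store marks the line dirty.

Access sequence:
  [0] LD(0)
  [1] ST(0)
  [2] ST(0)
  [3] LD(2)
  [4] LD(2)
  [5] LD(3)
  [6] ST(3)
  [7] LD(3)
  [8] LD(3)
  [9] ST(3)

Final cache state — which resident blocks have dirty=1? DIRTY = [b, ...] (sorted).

DIRTY = [3]

  0 | R B0 → L0 miss [-]
  1 | W B0 → L0 hit [D]
  2 | W B0 → L0 hit [D]
  3 | R B2 → L0 miss wb→B0 [-]
  4 | R B2 → L0 hit [-]
  5 | R B3 → L1 miss [-]
  6 | W B3 → L1 hit [D]
  7 | R B3 → L1 hit [D]
  8 | R B3 → L1 hit [D]
  9 | W B3 → L1 hit [D]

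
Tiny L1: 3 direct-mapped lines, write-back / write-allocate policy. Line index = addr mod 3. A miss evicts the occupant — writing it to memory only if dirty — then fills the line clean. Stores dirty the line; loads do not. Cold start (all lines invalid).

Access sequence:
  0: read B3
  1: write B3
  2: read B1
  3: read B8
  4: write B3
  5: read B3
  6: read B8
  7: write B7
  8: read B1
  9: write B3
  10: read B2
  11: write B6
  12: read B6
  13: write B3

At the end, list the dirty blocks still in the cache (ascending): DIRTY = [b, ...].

0: R B3 -> L0 miss  d=-]
1: W B3 -> L0 hit  d=D]
2: R B1 -> L1 miss  d=-]
3: R B8 -> L2 miss  d=-]
4: W B3 -> L0 hit  d=D]
5: R B3 -> L0 hit  d=D]
6: R B8 -> L2 hit  d=-]
7: W B7 -> L1 miss  d=D]
8: R B1 -> L1 miss wb->B7  d=-]
9: W B3 -> L0 hit  d=D]
10: R B2 -> L2 miss  d=-]
11: W B6 -> L0 miss wb->B3  d=D]
12: R B6 -> L0 hit  d=D]
13: W B3 -> L0 miss wb->B6  d=D]

DIRTY = [3]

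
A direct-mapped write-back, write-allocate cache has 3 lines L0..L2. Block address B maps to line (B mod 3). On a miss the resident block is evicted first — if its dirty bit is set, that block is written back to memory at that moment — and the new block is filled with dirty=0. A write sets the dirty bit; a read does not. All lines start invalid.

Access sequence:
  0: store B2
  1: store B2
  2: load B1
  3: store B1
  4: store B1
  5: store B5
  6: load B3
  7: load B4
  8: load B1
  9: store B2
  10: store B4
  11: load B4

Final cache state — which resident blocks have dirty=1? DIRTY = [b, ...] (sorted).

0: W B2 -> L2 miss  d=D]
1: W B2 -> L2 hit  d=D]
2: R B1 -> L1 miss  d=-]
3: W B1 -> L1 hit  d=D]
4: W B1 -> L1 hit  d=D]
5: W B5 -> L2 miss wb->B2  d=D]
6: R B3 -> L0 miss  d=-]
7: R B4 -> L1 miss wb->B1  d=-]
8: R B1 -> L1 miss  d=-]
9: W B2 -> L2 miss wb->B5  d=D]
10: W B4 -> L1 miss  d=D]
11: R B4 -> L1 hit  d=D]

DIRTY = [2, 4]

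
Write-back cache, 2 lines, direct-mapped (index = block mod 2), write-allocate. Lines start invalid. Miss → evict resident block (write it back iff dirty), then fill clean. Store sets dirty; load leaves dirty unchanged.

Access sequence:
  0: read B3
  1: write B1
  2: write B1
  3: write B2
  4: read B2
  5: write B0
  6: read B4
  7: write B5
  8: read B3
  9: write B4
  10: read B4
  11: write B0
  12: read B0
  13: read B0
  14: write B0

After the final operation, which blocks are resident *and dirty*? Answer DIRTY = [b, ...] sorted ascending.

0: R B3 → L1 miss [-]
1: W B1 → L1 miss [D]
2: W B1 → L1 hit [D]
3: W B2 → L0 miss [D]
4: R B2 → L0 hit [D]
5: W B0 → L0 miss wb→B2 [D]
6: R B4 → L0 miss wb→B0 [-]
7: W B5 → L1 miss wb→B1 [D]
8: R B3 → L1 miss wb→B5 [-]
9: W B4 → L0 hit [D]
10: R B4 → L0 hit [D]
11: W B0 → L0 miss wb→B4 [D]
12: R B0 → L0 hit [D]
13: R B0 → L0 hit [D]
14: W B0 → L0 hit [D]

DIRTY = [0]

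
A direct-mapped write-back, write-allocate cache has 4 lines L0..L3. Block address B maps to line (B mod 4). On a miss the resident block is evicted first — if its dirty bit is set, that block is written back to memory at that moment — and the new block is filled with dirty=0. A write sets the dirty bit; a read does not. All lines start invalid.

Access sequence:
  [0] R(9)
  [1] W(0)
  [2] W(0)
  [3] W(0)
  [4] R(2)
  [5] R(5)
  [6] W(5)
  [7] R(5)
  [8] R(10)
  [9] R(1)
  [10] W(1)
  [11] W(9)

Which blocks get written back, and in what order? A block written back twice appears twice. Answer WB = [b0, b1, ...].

WB = [5, 1]

0: R B9 -> L1 miss  d=-]
1: W B0 -> L0 miss  d=D]
2: W B0 -> L0 hit  d=D]
3: W B0 -> L0 hit  d=D]
4: R B2 -> L2 miss  d=-]
5: R B5 -> L1 miss  d=-]
6: W B5 -> L1 hit  d=D]
7: R B5 -> L1 hit  d=D]
8: R B10 -> L2 miss  d=-]
9: R B1 -> L1 miss wb->B5  d=-]
10: W B1 -> L1 hit  d=D]
11: W B9 -> L1 miss wb->B1  d=D]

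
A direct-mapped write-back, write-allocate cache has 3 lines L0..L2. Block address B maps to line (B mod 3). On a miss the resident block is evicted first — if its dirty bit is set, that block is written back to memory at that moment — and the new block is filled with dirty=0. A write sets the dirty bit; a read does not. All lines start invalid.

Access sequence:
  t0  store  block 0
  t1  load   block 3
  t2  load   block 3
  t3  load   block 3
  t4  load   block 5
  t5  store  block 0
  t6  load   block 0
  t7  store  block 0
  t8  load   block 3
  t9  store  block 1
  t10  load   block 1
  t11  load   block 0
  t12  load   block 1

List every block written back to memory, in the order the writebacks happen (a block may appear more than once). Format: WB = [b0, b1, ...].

0: W B0 -> L0 miss  d=D]
1: R B3 -> L0 miss wb->B0  d=-]
2: R B3 -> L0 hit  d=-]
3: R B3 -> L0 hit  d=-]
4: R B5 -> L2 miss  d=-]
5: W B0 -> L0 miss  d=D]
6: R B0 -> L0 hit  d=D]
7: W B0 -> L0 hit  d=D]
8: R B3 -> L0 miss wb->B0  d=-]
9: W B1 -> L1 miss  d=D]
10: R B1 -> L1 hit  d=D]
11: R B0 -> L0 miss  d=-]
12: R B1 -> L1 hit  d=D]

WB = [0, 0]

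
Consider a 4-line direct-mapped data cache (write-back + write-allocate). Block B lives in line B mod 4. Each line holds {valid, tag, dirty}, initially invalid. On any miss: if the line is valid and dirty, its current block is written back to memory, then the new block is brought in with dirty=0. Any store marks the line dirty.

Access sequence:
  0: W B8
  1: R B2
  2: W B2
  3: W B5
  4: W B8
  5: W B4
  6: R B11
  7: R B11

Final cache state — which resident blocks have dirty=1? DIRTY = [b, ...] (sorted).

0: W B8 -> L0 miss  d=D]
1: R B2 -> L2 miss  d=-]
2: W B2 -> L2 hit  d=D]
3: W B5 -> L1 miss  d=D]
4: W B8 -> L0 hit  d=D]
5: W B4 -> L0 miss wb->B8  d=D]
6: R B11 -> L3 miss  d=-]
7: R B11 -> L3 hit  d=-]

DIRTY = [2, 4, 5]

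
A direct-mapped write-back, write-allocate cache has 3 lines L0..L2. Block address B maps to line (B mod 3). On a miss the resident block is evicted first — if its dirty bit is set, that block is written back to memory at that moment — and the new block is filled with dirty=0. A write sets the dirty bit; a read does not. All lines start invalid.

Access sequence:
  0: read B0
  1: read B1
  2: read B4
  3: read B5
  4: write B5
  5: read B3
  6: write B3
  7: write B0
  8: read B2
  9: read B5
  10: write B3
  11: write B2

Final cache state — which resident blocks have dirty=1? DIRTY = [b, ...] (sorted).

DIRTY = [2, 3]

0: R B0 → L0 miss [-]
1: R B1 → L1 miss [-]
2: R B4 → L1 miss [-]
3: R B5 → L2 miss [-]
4: W B5 → L2 hit [D]
5: R B3 → L0 miss [-]
6: W B3 → L0 hit [D]
7: W B0 → L0 miss wb→B3 [D]
8: R B2 → L2 miss wb→B5 [-]
9: R B5 → L2 miss [-]
10: W B3 → L0 miss wb→B0 [D]
11: W B2 → L2 miss [D]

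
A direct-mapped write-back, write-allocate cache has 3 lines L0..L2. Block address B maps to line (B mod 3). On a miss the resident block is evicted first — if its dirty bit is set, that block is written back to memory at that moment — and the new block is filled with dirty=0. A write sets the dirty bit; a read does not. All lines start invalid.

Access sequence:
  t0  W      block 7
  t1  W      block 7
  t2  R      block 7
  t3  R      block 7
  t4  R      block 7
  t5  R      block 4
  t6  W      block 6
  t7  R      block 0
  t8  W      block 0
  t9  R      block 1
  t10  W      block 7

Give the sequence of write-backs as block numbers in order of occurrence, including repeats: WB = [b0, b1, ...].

WB = [7, 6]

  0 | W B7 → L1 miss [D]
  1 | W B7 → L1 hit [D]
  2 | R B7 → L1 hit [D]
  3 | R B7 → L1 hit [D]
  4 | R B7 → L1 hit [D]
  5 | R B4 → L1 miss wb→B7 [-]
  6 | W B6 → L0 miss [D]
  7 | R B0 → L0 miss wb→B6 [-]
  8 | W B0 → L0 hit [D]
  9 | R B1 → L1 miss [-]
  10 | W B7 → L1 miss [D]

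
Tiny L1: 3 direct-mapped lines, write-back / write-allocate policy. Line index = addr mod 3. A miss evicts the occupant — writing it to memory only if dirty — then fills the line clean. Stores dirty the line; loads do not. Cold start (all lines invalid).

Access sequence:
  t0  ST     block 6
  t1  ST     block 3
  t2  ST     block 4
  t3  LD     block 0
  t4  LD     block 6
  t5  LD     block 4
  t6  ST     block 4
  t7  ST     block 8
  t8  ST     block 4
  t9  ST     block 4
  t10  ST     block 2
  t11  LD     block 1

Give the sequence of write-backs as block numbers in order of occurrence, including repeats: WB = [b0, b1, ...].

WB = [6, 3, 8, 4]

0: W B6 -> L0 miss  d=D]
1: W B3 -> L0 miss wb->B6  d=D]
2: W B4 -> L1 miss  d=D]
3: R B0 -> L0 miss wb->B3  d=-]
4: R B6 -> L0 miss  d=-]
5: R B4 -> L1 hit  d=D]
6: W B4 -> L1 hit  d=D]
7: W B8 -> L2 miss  d=D]
8: W B4 -> L1 hit  d=D]
9: W B4 -> L1 hit  d=D]
10: W B2 -> L2 miss wb->B8  d=D]
11: R B1 -> L1 miss wb->B4  d=-]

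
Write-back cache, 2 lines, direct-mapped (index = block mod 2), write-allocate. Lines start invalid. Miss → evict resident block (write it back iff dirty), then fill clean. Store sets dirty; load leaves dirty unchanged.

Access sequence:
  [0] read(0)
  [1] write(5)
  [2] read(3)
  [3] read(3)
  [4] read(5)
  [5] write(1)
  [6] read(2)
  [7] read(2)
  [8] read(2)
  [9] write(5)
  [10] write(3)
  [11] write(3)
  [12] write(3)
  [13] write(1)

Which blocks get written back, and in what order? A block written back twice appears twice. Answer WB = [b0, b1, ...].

  0 | R B0 → L0 miss [-]
  1 | W B5 → L1 miss [D]
  2 | R B3 → L1 miss wb→B5 [-]
  3 | R B3 → L1 hit [-]
  4 | R B5 → L1 miss [-]
  5 | W B1 → L1 miss [D]
  6 | R B2 → L0 miss [-]
  7 | R B2 → L0 hit [-]
  8 | R B2 → L0 hit [-]
  9 | W B5 → L1 miss wb→B1 [D]
  10 | W B3 → L1 miss wb→B5 [D]
  11 | W B3 → L1 hit [D]
  12 | W B3 → L1 hit [D]
  13 | W B1 → L1 miss wb→B3 [D]

WB = [5, 1, 5, 3]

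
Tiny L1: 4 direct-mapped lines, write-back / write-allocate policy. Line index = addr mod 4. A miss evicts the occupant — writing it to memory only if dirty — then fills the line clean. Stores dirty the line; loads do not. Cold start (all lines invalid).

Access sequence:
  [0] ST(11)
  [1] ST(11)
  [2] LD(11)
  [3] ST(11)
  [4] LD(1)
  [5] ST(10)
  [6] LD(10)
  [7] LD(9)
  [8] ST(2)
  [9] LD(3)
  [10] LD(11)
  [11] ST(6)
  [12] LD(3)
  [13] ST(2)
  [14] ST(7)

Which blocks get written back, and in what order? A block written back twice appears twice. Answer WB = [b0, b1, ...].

0: W B11 -> L3 miss  d=D]
1: W B11 -> L3 hit  d=D]
2: R B11 -> L3 hit  d=D]
3: W B11 -> L3 hit  d=D]
4: R B1 -> L1 miss  d=-]
5: W B10 -> L2 miss  d=D]
6: R B10 -> L2 hit  d=D]
7: R B9 -> L1 miss  d=-]
8: W B2 -> L2 miss wb->B10  d=D]
9: R B3 -> L3 miss wb->B11  d=-]
10: R B11 -> L3 miss  d=-]
11: W B6 -> L2 miss wb->B2  d=D]
12: R B3 -> L3 miss  d=-]
13: W B2 -> L2 miss wb->B6  d=D]
14: W B7 -> L3 miss  d=D]

WB = [10, 11, 2, 6]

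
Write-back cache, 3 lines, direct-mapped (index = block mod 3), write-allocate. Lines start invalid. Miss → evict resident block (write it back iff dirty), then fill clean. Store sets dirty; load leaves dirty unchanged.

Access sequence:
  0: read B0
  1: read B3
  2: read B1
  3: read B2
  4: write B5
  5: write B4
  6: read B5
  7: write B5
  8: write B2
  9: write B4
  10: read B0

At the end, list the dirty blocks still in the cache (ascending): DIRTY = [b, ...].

0: R B0 → L0 miss [-]
1: R B3 → L0 miss [-]
2: R B1 → L1 miss [-]
3: R B2 → L2 miss [-]
4: W B5 → L2 miss [D]
5: W B4 → L1 miss [D]
6: R B5 → L2 hit [D]
7: W B5 → L2 hit [D]
8: W B2 → L2 miss wb→B5 [D]
9: W B4 → L1 hit [D]
10: R B0 → L0 miss [-]

DIRTY = [2, 4]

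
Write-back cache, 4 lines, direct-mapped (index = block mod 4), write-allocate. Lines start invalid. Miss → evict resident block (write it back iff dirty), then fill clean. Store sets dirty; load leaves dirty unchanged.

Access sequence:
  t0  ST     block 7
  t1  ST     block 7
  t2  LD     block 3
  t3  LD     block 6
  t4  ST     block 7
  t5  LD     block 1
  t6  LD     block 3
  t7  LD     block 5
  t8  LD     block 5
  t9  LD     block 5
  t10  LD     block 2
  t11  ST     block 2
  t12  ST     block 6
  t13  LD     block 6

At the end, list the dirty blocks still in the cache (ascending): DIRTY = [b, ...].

DIRTY = [6]

0: W B7 -> L3 miss  d=D]
1: W B7 -> L3 hit  d=D]
2: R B3 -> L3 miss wb->B7  d=-]
3: R B6 -> L2 miss  d=-]
4: W B7 -> L3 miss  d=D]
5: R B1 -> L1 miss  d=-]
6: R B3 -> L3 miss wb->B7  d=-]
7: R B5 -> L1 miss  d=-]
8: R B5 -> L1 hit  d=-]
9: R B5 -> L1 hit  d=-]
10: R B2 -> L2 miss  d=-]
11: W B2 -> L2 hit  d=D]
12: W B6 -> L2 miss wb->B2  d=D]
13: R B6 -> L2 hit  d=D]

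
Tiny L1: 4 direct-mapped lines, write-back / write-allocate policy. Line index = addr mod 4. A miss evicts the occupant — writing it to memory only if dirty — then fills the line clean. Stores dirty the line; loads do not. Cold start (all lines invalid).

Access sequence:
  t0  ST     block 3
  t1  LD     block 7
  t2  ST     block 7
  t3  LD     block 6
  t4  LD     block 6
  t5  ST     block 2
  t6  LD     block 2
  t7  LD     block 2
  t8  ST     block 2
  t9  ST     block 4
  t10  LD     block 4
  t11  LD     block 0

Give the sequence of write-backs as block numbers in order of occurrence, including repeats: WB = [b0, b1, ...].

0: W B3 → L3 miss [D]
1: R B7 → L3 miss wb→B3 [-]
2: W B7 → L3 hit [D]
3: R B6 → L2 miss [-]
4: R B6 → L2 hit [-]
5: W B2 → L2 miss [D]
6: R B2 → L2 hit [D]
7: R B2 → L2 hit [D]
8: W B2 → L2 hit [D]
9: W B4 → L0 miss [D]
10: R B4 → L0 hit [D]
11: R B0 → L0 miss wb→B4 [-]

WB = [3, 4]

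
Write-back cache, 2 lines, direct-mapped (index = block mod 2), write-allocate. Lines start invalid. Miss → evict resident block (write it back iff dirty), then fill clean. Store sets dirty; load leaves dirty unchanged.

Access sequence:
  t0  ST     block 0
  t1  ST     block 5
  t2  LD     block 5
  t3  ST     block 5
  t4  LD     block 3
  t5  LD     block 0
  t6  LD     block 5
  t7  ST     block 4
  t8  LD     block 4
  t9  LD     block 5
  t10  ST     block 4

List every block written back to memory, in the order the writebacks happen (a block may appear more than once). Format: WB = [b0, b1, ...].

WB = [5, 0]

0: W B0 -> L0 miss  d=D]
1: W B5 -> L1 miss  d=D]
2: R B5 -> L1 hit  d=D]
3: W B5 -> L1 hit  d=D]
4: R B3 -> L1 miss wb->B5  d=-]
5: R B0 -> L0 hit  d=D]
6: R B5 -> L1 miss  d=-]
7: W B4 -> L0 miss wb->B0  d=D]
8: R B4 -> L0 hit  d=D]
9: R B5 -> L1 hit  d=-]
10: W B4 -> L0 hit  d=D]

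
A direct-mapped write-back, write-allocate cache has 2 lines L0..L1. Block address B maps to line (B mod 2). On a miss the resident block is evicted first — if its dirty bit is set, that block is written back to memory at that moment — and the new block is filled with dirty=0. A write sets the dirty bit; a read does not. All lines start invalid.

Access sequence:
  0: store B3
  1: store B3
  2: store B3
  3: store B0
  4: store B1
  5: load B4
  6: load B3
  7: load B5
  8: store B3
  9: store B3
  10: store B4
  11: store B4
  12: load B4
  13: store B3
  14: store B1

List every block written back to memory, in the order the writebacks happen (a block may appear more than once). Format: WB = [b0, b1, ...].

  0 | W B3 → L1 miss [D]
  1 | W B3 → L1 hit [D]
  2 | W B3 → L1 hit [D]
  3 | W B0 → L0 miss [D]
  4 | W B1 → L1 miss wb→B3 [D]
  5 | R B4 → L0 miss wb→B0 [-]
  6 | R B3 → L1 miss wb→B1 [-]
  7 | R B5 → L1 miss [-]
  8 | W B3 → L1 miss [D]
  9 | W B3 → L1 hit [D]
  10 | W B4 → L0 hit [D]
  11 | W B4 → L0 hit [D]
  12 | R B4 → L0 hit [D]
  13 | W B3 → L1 hit [D]
  14 | W B1 → L1 miss wb→B3 [D]

WB = [3, 0, 1, 3]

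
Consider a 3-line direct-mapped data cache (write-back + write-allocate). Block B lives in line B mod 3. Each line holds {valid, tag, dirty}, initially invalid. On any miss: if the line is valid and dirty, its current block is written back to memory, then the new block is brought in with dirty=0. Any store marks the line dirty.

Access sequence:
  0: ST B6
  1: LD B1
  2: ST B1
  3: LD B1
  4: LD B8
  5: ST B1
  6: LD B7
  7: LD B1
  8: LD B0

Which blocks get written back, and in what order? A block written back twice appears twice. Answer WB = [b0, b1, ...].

WB = [1, 6]

0: W B6 → L0 miss [D]
1: R B1 → L1 miss [-]
2: W B1 → L1 hit [D]
3: R B1 → L1 hit [D]
4: R B8 → L2 miss [-]
5: W B1 → L1 hit [D]
6: R B7 → L1 miss wb→B1 [-]
7: R B1 → L1 miss [-]
8: R B0 → L0 miss wb→B6 [-]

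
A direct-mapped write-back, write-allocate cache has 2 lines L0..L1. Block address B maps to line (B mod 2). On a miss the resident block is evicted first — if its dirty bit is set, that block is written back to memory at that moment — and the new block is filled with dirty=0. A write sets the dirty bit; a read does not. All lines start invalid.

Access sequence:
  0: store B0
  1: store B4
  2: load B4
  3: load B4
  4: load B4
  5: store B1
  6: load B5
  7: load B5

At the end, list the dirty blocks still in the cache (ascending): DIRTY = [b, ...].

  0 | W B0 → L0 miss [D]
  1 | W B4 → L0 miss wb→B0 [D]
  2 | R B4 → L0 hit [D]
  3 | R B4 → L0 hit [D]
  4 | R B4 → L0 hit [D]
  5 | W B1 → L1 miss [D]
  6 | R B5 → L1 miss wb→B1 [-]
  7 | R B5 → L1 hit [-]

DIRTY = [4]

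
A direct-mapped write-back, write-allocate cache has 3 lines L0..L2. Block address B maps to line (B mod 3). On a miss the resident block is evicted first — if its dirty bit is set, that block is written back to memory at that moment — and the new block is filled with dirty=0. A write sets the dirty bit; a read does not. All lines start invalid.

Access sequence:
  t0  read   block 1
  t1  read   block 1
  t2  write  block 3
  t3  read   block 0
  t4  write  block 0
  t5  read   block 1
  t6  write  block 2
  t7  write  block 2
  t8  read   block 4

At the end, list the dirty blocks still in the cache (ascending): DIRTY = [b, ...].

DIRTY = [0, 2]

  0 | R B1 → L1 miss [-]
  1 | R B1 → L1 hit [-]
  2 | W B3 → L0 miss [D]
  3 | R B0 → L0 miss wb→B3 [-]
  4 | W B0 → L0 hit [D]
  5 | R B1 → L1 hit [-]
  6 | W B2 → L2 miss [D]
  7 | W B2 → L2 hit [D]
  8 | R B4 → L1 miss [-]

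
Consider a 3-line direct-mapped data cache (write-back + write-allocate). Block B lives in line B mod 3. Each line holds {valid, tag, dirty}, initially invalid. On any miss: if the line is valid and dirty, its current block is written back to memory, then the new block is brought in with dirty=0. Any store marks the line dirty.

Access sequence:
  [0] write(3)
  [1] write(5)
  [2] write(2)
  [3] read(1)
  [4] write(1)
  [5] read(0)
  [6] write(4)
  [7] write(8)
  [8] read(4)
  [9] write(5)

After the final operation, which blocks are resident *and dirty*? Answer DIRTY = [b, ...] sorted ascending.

DIRTY = [4, 5]

0: W B3 → L0 miss [D]
1: W B5 → L2 miss [D]
2: W B2 → L2 miss wb→B5 [D]
3: R B1 → L1 miss [-]
4: W B1 → L1 hit [D]
5: R B0 → L0 miss wb→B3 [-]
6: W B4 → L1 miss wb→B1 [D]
7: W B8 → L2 miss wb→B2 [D]
8: R B4 → L1 hit [D]
9: W B5 → L2 miss wb→B8 [D]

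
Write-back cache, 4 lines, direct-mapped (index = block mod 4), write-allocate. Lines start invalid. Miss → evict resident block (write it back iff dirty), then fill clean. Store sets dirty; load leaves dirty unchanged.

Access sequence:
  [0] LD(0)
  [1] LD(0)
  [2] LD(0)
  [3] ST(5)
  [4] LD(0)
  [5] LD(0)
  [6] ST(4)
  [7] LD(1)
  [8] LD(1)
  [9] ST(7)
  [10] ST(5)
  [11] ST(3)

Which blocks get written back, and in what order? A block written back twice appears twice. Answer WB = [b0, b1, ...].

WB = [5, 7]

  0 | R B0 → L0 miss [-]
  1 | R B0 → L0 hit [-]
  2 | R B0 → L0 hit [-]
  3 | W B5 → L1 miss [D]
  4 | R B0 → L0 hit [-]
  5 | R B0 → L0 hit [-]
  6 | W B4 → L0 miss [D]
  7 | R B1 → L1 miss wb→B5 [-]
  8 | R B1 → L1 hit [-]
  9 | W B7 → L3 miss [D]
  10 | W B5 → L1 miss [D]
  11 | W B3 → L3 miss wb→B7 [D]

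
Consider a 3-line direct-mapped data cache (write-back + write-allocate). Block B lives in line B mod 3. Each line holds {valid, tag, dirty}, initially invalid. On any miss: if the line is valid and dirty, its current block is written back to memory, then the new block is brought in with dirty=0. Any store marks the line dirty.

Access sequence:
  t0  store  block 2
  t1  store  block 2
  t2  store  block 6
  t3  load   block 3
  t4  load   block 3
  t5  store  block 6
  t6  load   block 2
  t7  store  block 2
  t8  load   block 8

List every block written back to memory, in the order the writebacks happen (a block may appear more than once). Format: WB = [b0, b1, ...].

0: W B2 → L2 miss [D]
1: W B2 → L2 hit [D]
2: W B6 → L0 miss [D]
3: R B3 → L0 miss wb→B6 [-]
4: R B3 → L0 hit [-]
5: W B6 → L0 miss [D]
6: R B2 → L2 hit [D]
7: W B2 → L2 hit [D]
8: R B8 → L2 miss wb→B2 [-]

WB = [6, 2]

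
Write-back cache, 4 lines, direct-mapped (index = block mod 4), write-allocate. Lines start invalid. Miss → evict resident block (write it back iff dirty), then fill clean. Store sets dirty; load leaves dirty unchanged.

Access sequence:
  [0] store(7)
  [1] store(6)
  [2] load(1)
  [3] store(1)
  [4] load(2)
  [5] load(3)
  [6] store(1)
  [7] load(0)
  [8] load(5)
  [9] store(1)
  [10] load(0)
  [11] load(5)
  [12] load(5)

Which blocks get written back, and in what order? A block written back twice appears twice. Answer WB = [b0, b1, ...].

WB = [6, 7, 1, 1]

0: W B7 -> L3 miss  d=D]
1: W B6 -> L2 miss  d=D]
2: R B1 -> L1 miss  d=-]
3: W B1 -> L1 hit  d=D]
4: R B2 -> L2 miss wb->B6  d=-]
5: R B3 -> L3 miss wb->B7  d=-]
6: W B1 -> L1 hit  d=D]
7: R B0 -> L0 miss  d=-]
8: R B5 -> L1 miss wb->B1  d=-]
9: W B1 -> L1 miss  d=D]
10: R B0 -> L0 hit  d=-]
11: R B5 -> L1 miss wb->B1  d=-]
12: R B5 -> L1 hit  d=-]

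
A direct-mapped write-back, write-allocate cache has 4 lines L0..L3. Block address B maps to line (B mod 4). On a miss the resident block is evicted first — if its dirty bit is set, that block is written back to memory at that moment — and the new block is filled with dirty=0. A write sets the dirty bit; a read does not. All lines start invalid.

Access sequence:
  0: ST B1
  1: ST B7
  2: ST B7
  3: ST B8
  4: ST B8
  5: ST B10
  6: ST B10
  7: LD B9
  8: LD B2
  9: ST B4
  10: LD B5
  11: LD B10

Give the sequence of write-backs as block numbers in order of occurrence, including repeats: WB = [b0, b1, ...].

0: W B1 → L1 miss [D]
1: W B7 → L3 miss [D]
2: W B7 → L3 hit [D]
3: W B8 → L0 miss [D]
4: W B8 → L0 hit [D]
5: W B10 → L2 miss [D]
6: W B10 → L2 hit [D]
7: R B9 → L1 miss wb→B1 [-]
8: R B2 → L2 miss wb→B10 [-]
9: W B4 → L0 miss wb→B8 [D]
10: R B5 → L1 miss [-]
11: R B10 → L2 miss [-]

WB = [1, 10, 8]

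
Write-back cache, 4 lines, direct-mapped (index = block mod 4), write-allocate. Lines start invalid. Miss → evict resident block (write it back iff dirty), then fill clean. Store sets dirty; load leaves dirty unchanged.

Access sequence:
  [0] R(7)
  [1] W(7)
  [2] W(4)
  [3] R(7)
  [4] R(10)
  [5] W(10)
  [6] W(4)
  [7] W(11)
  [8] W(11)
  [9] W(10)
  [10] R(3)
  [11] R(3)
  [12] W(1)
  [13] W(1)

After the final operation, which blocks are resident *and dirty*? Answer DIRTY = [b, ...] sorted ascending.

  0 | R B7 → L3 miss [-]
  1 | W B7 → L3 hit [D]
  2 | W B4 → L0 miss [D]
  3 | R B7 → L3 hit [D]
  4 | R B10 → L2 miss [-]
  5 | W B10 → L2 hit [D]
  6 | W B4 → L0 hit [D]
  7 | W B11 → L3 miss wb→B7 [D]
  8 | W B11 → L3 hit [D]
  9 | W B10 → L2 hit [D]
  10 | R B3 → L3 miss wb→B11 [-]
  11 | R B3 → L3 hit [-]
  12 | W B1 → L1 miss [D]
  13 | W B1 → L1 hit [D]

DIRTY = [1, 4, 10]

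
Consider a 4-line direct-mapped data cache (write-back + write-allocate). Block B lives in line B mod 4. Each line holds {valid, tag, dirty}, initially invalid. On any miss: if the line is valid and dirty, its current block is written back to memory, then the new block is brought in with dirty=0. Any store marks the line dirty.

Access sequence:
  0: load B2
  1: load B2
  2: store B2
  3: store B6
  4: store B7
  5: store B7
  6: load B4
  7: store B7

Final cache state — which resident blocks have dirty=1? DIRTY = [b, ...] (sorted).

0: R B2 → L2 miss [-]
1: R B2 → L2 hit [-]
2: W B2 → L2 hit [D]
3: W B6 → L2 miss wb→B2 [D]
4: W B7 → L3 miss [D]
5: W B7 → L3 hit [D]
6: R B4 → L0 miss [-]
7: W B7 → L3 hit [D]

DIRTY = [6, 7]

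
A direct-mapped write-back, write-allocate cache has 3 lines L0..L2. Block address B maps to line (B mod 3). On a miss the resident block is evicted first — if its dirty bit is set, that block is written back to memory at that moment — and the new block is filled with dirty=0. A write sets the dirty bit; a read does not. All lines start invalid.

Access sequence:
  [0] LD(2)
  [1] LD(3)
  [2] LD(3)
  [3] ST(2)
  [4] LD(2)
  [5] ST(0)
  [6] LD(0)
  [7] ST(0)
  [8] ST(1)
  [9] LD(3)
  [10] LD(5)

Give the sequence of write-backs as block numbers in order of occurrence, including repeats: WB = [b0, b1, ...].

WB = [0, 2]

  0 | R B2 → L2 miss [-]
  1 | R B3 → L0 miss [-]
  2 | R B3 → L0 hit [-]
  3 | W B2 → L2 hit [D]
  4 | R B2 → L2 hit [D]
  5 | W B0 → L0 miss [D]
  6 | R B0 → L0 hit [D]
  7 | W B0 → L0 hit [D]
  8 | W B1 → L1 miss [D]
  9 | R B3 → L0 miss wb→B0 [-]
  10 | R B5 → L2 miss wb→B2 [-]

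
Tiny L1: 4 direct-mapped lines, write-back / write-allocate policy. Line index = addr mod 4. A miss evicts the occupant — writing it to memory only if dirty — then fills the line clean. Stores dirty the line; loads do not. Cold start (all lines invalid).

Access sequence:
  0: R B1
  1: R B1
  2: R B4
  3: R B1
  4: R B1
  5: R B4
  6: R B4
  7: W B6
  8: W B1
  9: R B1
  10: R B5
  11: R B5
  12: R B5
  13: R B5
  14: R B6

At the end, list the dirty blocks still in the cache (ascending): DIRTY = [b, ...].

0: R B1 -> L1 miss  d=-]
1: R B1 -> L1 hit  d=-]
2: R B4 -> L0 miss  d=-]
3: R B1 -> L1 hit  d=-]
4: R B1 -> L1 hit  d=-]
5: R B4 -> L0 hit  d=-]
6: R B4 -> L0 hit  d=-]
7: W B6 -> L2 miss  d=D]
8: W B1 -> L1 hit  d=D]
9: R B1 -> L1 hit  d=D]
10: R B5 -> L1 miss wb->B1  d=-]
11: R B5 -> L1 hit  d=-]
12: R B5 -> L1 hit  d=-]
13: R B5 -> L1 hit  d=-]
14: R B6 -> L2 hit  d=D]

DIRTY = [6]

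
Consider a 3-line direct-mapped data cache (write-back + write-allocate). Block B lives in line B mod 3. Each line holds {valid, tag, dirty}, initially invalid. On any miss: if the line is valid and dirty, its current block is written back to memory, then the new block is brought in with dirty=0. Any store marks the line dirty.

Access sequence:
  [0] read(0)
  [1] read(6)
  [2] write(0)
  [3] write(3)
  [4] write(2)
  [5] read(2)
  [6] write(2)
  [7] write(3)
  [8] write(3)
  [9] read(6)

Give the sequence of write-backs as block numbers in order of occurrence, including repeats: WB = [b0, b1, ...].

  0 | R B0 → L0 miss [-]
  1 | R B6 → L0 miss [-]
  2 | W B0 → L0 miss [D]
  3 | W B3 → L0 miss wb→B0 [D]
  4 | W B2 → L2 miss [D]
  5 | R B2 → L2 hit [D]
  6 | W B2 → L2 hit [D]
  7 | W B3 → L0 hit [D]
  8 | W B3 → L0 hit [D]
  9 | R B6 → L0 miss wb→B3 [-]

WB = [0, 3]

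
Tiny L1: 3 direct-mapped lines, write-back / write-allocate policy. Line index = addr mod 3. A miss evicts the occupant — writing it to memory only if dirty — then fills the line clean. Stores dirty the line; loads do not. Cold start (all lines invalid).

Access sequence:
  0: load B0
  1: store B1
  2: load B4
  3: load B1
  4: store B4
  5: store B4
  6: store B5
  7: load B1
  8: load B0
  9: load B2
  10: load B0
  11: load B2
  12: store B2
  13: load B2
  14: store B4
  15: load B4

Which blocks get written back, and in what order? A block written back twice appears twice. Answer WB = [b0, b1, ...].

0: R B0 → L0 miss [-]
1: W B1 → L1 miss [D]
2: R B4 → L1 miss wb→B1 [-]
3: R B1 → L1 miss [-]
4: W B4 → L1 miss [D]
5: W B4 → L1 hit [D]
6: W B5 → L2 miss [D]
7: R B1 → L1 miss wb→B4 [-]
8: R B0 → L0 hit [-]
9: R B2 → L2 miss wb→B5 [-]
10: R B0 → L0 hit [-]
11: R B2 → L2 hit [-]
12: W B2 → L2 hit [D]
13: R B2 → L2 hit [D]
14: W B4 → L1 miss [D]
15: R B4 → L1 hit [D]

WB = [1, 4, 5]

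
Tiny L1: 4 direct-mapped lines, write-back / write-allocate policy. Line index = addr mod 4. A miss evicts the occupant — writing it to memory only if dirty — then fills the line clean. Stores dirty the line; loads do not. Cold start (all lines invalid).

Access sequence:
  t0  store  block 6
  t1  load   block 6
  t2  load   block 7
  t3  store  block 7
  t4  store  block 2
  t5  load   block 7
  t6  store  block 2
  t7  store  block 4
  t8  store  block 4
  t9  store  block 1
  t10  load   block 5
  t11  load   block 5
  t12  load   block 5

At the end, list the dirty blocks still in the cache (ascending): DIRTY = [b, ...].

DIRTY = [2, 4, 7]

0: W B6 -> L2 miss  d=D]
1: R B6 -> L2 hit  d=D]
2: R B7 -> L3 miss  d=-]
3: W B7 -> L3 hit  d=D]
4: W B2 -> L2 miss wb->B6  d=D]
5: R B7 -> L3 hit  d=D]
6: W B2 -> L2 hit  d=D]
7: W B4 -> L0 miss  d=D]
8: W B4 -> L0 hit  d=D]
9: W B1 -> L1 miss  d=D]
10: R B5 -> L1 miss wb->B1  d=-]
11: R B5 -> L1 hit  d=-]
12: R B5 -> L1 hit  d=-]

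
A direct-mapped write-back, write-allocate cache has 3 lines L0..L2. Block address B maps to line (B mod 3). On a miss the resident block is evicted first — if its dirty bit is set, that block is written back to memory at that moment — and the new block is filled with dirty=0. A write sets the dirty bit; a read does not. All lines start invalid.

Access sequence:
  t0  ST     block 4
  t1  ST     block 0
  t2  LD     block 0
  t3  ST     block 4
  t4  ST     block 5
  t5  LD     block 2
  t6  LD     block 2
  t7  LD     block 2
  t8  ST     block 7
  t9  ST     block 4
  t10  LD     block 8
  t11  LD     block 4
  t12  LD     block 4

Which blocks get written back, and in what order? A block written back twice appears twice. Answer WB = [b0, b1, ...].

WB = [5, 4, 7]

0: W B4 -> L1 miss  d=D]
1: W B0 -> L0 miss  d=D]
2: R B0 -> L0 hit  d=D]
3: W B4 -> L1 hit  d=D]
4: W B5 -> L2 miss  d=D]
5: R B2 -> L2 miss wb->B5  d=-]
6: R B2 -> L2 hit  d=-]
7: R B2 -> L2 hit  d=-]
8: W B7 -> L1 miss wb->B4  d=D]
9: W B4 -> L1 miss wb->B7  d=D]
10: R B8 -> L2 miss  d=-]
11: R B4 -> L1 hit  d=D]
12: R B4 -> L1 hit  d=D]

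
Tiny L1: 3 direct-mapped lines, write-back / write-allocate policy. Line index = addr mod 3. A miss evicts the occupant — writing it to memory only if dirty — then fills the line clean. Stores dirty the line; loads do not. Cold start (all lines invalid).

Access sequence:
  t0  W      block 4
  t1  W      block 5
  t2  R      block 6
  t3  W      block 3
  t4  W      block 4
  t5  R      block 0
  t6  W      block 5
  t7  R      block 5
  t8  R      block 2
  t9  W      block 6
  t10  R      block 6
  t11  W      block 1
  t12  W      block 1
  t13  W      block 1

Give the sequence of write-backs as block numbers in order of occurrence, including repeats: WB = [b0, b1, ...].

WB = [3, 5, 4]

0: W B4 → L1 miss [D]
1: W B5 → L2 miss [D]
2: R B6 → L0 miss [-]
3: W B3 → L0 miss [D]
4: W B4 → L1 hit [D]
5: R B0 → L0 miss wb→B3 [-]
6: W B5 → L2 hit [D]
7: R B5 → L2 hit [D]
8: R B2 → L2 miss wb→B5 [-]
9: W B6 → L0 miss [D]
10: R B6 → L0 hit [D]
11: W B1 → L1 miss wb→B4 [D]
12: W B1 → L1 hit [D]
13: W B1 → L1 hit [D]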